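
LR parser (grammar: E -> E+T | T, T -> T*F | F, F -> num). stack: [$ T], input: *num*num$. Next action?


shift '*' to continue T -> T*F
Action: shift


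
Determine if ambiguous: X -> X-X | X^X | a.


'a-a^a' has two parse trees (no precedence encoded between - and ^)
Ambiguous


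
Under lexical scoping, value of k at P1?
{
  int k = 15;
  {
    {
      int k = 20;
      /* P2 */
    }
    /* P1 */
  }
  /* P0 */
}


P1's block does not declare k; resolves to the enclosing declaration at depth 0
k = 15


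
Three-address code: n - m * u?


Break into single-operator statements:
t1 = m * u
t2 = n - t1


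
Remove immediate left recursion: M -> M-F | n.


Left-recursive alternatives: M-F; non-recursive: n
Introduce M': M -> nM', M' -> -FM' | ε


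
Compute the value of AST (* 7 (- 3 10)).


Evaluate inner: (- 3 10) = -7
Evaluate root: (* 7 -7) = -49
Result: -49


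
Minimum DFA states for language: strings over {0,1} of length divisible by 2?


Track length mod 2: states 0..1, accept at 0
Minimal DFA: 2 states


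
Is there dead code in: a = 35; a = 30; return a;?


first assignment to a is overwritten before any read
Dead: 'a = 35'


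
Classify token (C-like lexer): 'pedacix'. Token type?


Pattern: letter/underscore followed by alphanumerics, not a keyword
Type: IDENTIFIER


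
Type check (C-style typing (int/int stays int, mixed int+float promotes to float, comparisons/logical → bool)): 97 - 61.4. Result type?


Operand types: int - float
Rule: mixed int/float promotes to float; int/int stays int
Result type: float


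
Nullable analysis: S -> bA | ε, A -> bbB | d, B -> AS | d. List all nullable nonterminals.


A nonterminal is nullable iff some alternative derives ε (directly, or every symbol in it is nullable)
Nullable: {S}


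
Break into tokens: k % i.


Scan left to right, longest-match per lexeme
Tokens: ID(k), OP(%), ID(i)


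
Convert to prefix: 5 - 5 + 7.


left-to-right (same/higher precedence on left): tree is (+ (- 5 5) 7)
Prefix: + - 5 5 7


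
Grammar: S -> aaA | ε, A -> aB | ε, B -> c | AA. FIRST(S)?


Per alternative of S: FIRST(aaA) = {a}; FIRST(ε) = {ε}
FIRST(S) = {a, ε}


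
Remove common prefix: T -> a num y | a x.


Common prefix: 'a'
Factored: T -> a T', T' -> num y | x


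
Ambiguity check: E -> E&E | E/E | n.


'n&n/n' has two parse trees (no precedence encoded between & and /)
Ambiguous


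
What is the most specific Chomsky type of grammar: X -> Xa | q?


Left-linear: every RHS is a terminal or one nonterminal followed by a terminal
Classification: Type 3 (Regular)


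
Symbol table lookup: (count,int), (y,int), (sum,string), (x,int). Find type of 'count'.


Lookup 'count' → type int


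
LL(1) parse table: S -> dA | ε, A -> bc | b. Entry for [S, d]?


For [S, d]: 'd' ∈ FIRST(dA)
Entry: S -> dA


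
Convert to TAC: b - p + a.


Break into single-operator statements:
t1 = b - p
t2 = t1 + a


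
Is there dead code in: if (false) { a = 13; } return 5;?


condition is constant false, so the whole block is unreachable
Dead: 'if (false) { a = 13; }'


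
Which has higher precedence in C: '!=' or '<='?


'<=' is relational (level 7); '!=' is equality (level 6)
Higher level binds tighter
'<=' has higher precedence than '!='


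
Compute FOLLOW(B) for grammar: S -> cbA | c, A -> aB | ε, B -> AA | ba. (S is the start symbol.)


$ ∈ FOLLOW(S). For each A -> αBβ: add FIRST(β)\{ε} to FOLLOW(B); if β nullable, add FOLLOW(A).
FOLLOW(B) = {$, a}


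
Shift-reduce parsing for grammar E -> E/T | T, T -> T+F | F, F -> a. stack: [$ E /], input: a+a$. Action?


no handle ('E/' is not any RHS); shift 'a'
Action: shift


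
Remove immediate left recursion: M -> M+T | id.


Left-recursive alternatives: M+T; non-recursive: id
Introduce M': M -> idM', M' -> +TM' | ε


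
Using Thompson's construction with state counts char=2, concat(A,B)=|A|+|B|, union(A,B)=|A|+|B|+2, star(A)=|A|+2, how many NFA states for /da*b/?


Syntax tree has 3 char leaf(s), 0 union(s), 1 star(s)
chars contribute 3×2 = 6; each union adds +2; each star adds +2
Total: 6 + 0 + 2 = 8 states


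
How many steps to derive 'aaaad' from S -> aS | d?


Derivation: S => aS => aaS => aaaS => aaaaS => aaaad
Steps: 5


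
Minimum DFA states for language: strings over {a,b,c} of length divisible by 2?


Track length mod 2: states 0..1, accept at 0
Minimal DFA: 2 states


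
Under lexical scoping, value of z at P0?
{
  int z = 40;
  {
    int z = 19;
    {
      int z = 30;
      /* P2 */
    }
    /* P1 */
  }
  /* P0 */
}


z declared in the same block as P0
z = 40


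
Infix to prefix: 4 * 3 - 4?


left-to-right (same/higher precedence on left): tree is (- (* 4 3) 4)
Prefix: - * 4 3 4


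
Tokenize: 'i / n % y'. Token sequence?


Scan left to right, longest-match per lexeme
Tokens: ID(i), OP(/), ID(n), OP(%), ID(y)


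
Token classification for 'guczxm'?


Pattern: letter/underscore followed by alphanumerics, not a keyword
Type: IDENTIFIER


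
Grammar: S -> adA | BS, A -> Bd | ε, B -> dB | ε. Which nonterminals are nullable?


A nonterminal is nullable iff some alternative derives ε (directly, or every symbol in it is nullable)
Nullable: {A, B}


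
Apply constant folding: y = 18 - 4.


18 - 4 = 14 at compile time
Optimized: y = 14


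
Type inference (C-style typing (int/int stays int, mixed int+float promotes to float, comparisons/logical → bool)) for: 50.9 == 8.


Operand types: float == int
Rule: comparison yields bool
Result type: bool


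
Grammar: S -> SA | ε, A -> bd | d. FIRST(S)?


Per alternative of S: FIRST(SA) = {b, d}; FIRST(ε) = {ε}
FIRST(S) = {b, d, ε}


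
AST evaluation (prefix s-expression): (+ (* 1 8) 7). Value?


Evaluate inner: (* 1 8) = 8
Evaluate root: (+ 8 7) = 15
Result: 15


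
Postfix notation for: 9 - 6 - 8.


Left to right (same or higher precedence on left)
Postfix: 9 6 - 8 -


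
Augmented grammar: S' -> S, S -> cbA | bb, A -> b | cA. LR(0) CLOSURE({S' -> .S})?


Start: S' -> .S
For each item with dot before a nonterminal B, add B -> .γ for every B-production
Closure: [S' -> .S, S -> .cbA, S -> .bb]


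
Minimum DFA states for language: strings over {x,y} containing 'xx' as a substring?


KMP-style automaton: 2 progress states + 1 absorbing accept = 3
Minimal DFA: 3 states


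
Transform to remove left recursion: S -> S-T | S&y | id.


Left-recursive alternatives: S-T, S&y; non-recursive: id
Introduce S': S -> idS', S' -> -TS' | &yS' | ε


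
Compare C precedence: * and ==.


'*' is multiplicative (level 10); '==' is equality (level 6)
Higher level binds tighter
'*' has higher precedence than '=='


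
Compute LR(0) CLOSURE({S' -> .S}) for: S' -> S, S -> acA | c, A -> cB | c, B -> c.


Start: S' -> .S
For each item with dot before a nonterminal B, add B -> .γ for every B-production
Closure: [S' -> .S, S -> .acA, S -> .c]


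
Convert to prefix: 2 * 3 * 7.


left-to-right (same/higher precedence on left): tree is (* (* 2 3) 7)
Prefix: * * 2 3 7


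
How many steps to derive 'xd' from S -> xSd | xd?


Derivation: S => xd
Steps: 1


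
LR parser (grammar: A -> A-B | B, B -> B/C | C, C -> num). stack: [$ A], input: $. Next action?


start symbol A on stack, input exhausted
Action: accept


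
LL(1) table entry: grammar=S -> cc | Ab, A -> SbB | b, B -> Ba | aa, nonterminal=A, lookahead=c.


For [A, c]: 'c' ∈ FIRST(SbB)
Entry: A -> SbB


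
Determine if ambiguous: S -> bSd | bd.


balanced b^n…d^n: each string has a unique parse
Unambiguous


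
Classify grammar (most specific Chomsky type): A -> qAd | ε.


Single nonterminal LHS, but q^n d^n is not regular
Classification: Type 2 (Context-Free)


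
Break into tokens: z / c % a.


Scan left to right, longest-match per lexeme
Tokens: ID(z), OP(/), ID(c), OP(%), ID(a)


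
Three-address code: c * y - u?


Break into single-operator statements:
t1 = c * y
t2 = t1 - u


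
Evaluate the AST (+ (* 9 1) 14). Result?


Evaluate inner: (* 9 1) = 9
Evaluate root: (+ 9 14) = 23
Result: 23


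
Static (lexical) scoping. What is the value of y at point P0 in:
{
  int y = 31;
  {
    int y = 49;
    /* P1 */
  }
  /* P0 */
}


y declared in the same block as P0
y = 31


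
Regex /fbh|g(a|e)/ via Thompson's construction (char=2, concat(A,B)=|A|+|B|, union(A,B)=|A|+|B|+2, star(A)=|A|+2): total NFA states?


Syntax tree has 6 char leaf(s), 2 union(s), 0 star(s)
chars contribute 6×2 = 12; each union adds +2; each star adds +2
Total: 12 + 4 + 0 = 16 states


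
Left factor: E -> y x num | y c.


Common prefix: 'y'
Factored: E -> y E', E' -> x num | c


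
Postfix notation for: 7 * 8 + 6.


Left to right (same or higher precedence on left)
Postfix: 7 8 * 6 +


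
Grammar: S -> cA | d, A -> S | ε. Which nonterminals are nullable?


A nonterminal is nullable iff some alternative derives ε (directly, or every symbol in it is nullable)
Nullable: {A}


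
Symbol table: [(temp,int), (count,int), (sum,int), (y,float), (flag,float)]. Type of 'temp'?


Lookup 'temp' → type int


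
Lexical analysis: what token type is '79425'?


Pattern: digits only
Type: INTEGER_LITERAL


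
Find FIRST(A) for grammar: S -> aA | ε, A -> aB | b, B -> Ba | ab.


Per alternative of A: FIRST(aB) = {a}; FIRST(b) = {b}
FIRST(A) = {a, b}


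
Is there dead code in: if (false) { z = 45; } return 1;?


condition is constant false, so the whole block is unreachable
Dead: 'if (false) { z = 45; }'


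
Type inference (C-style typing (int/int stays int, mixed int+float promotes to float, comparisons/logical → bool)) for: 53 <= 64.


Operand types: int <= int
Rule: comparison yields bool
Result type: bool


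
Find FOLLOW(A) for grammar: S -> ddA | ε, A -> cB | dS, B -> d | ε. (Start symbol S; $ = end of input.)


$ ∈ FOLLOW(S). For each A -> αBβ: add FIRST(β)\{ε} to FOLLOW(B); if β nullable, add FOLLOW(A).
FOLLOW(A) = {$}


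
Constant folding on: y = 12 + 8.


12 + 8 = 20 at compile time
Optimized: y = 20


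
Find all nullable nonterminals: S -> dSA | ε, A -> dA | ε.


A nonterminal is nullable iff some alternative derives ε (directly, or every symbol in it is nullable)
Nullable: {A, S}


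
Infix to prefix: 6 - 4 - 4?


left-to-right (same/higher precedence on left): tree is (- (- 6 4) 4)
Prefix: - - 6 4 4


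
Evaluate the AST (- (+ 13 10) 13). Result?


Evaluate inner: (+ 13 10) = 23
Evaluate root: (- 23 13) = 10
Result: 10


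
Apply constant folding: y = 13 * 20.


13 * 20 = 260 at compile time
Optimized: y = 260


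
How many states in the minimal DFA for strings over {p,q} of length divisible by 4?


Track length mod 4: states 0..3, accept at 0
Minimal DFA: 4 states


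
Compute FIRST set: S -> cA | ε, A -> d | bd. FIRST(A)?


Per alternative of A: FIRST(d) = {d}; FIRST(bd) = {b}
FIRST(A) = {b, d}


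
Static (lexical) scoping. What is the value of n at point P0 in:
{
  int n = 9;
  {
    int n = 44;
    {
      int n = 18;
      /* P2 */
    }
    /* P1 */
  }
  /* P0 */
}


n declared in the same block as P0
n = 9


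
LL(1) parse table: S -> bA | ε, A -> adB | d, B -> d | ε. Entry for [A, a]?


For [A, a]: 'a' ∈ FIRST(adB)
Entry: A -> adB


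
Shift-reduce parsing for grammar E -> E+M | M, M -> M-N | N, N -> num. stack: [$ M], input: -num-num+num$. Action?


shift '-' to continue M -> M-N
Action: shift


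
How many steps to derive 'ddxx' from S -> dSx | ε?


Derivation: S => dSx => ddSxx => ddxx
Steps: 3


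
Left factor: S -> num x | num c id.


Common prefix: 'num'
Factored: S -> num S', S' -> x | c id


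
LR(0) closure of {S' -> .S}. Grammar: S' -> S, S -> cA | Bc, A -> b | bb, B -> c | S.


Start: S' -> .S
For each item with dot before a nonterminal B, add B -> .γ for every B-production
Closure: [S' -> .S, S -> .cA, S -> .Bc, B -> .c, B -> .S]


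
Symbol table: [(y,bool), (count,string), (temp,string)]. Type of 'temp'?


Lookup 'temp' → type string


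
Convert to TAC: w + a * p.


Break into single-operator statements:
t1 = a * p
t2 = w + t1


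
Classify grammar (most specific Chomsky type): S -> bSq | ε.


Single nonterminal LHS, but b^n q^n is not regular
Classification: Type 2 (Context-Free)


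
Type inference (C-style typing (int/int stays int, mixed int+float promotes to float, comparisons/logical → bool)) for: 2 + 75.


Operand types: int + int
Rule: mixed int/float promotes to float; int/int stays int
Result type: int


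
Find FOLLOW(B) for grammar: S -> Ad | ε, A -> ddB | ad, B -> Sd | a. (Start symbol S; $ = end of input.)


$ ∈ FOLLOW(S). For each A -> αBβ: add FIRST(β)\{ε} to FOLLOW(B); if β nullable, add FOLLOW(A).
FOLLOW(B) = {d}


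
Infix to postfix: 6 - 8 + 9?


Left to right (same or higher precedence on left)
Postfix: 6 8 - 9 +


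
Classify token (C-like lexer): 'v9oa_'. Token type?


Pattern: letter/underscore followed by alphanumerics, not a keyword
Type: IDENTIFIER


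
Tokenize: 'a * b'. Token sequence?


Scan left to right, longest-match per lexeme
Tokens: ID(a), OP(*), ID(b)


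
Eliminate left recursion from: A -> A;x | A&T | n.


Left-recursive alternatives: A;x, A&T; non-recursive: n
Introduce A': A -> nA', A' -> ;xA' | &TA' | ε


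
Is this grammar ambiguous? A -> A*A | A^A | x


'x*x^x' has two parse trees (no precedence encoded between * and ^)
Ambiguous


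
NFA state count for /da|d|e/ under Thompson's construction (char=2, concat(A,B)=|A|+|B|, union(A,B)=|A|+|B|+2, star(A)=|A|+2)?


Syntax tree has 4 char leaf(s), 2 union(s), 0 star(s)
chars contribute 4×2 = 8; each union adds +2; each star adds +2
Total: 8 + 4 + 0 = 12 states


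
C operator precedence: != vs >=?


'>=' is relational (level 7); '!=' is equality (level 6)
Higher level binds tighter
'>=' has higher precedence than '!='


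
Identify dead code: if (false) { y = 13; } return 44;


condition is constant false, so the whole block is unreachable
Dead: 'if (false) { y = 13; }'


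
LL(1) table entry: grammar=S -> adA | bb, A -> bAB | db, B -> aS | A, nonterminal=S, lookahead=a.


For [S, a]: 'a' ∈ FIRST(adA)
Entry: S -> adA


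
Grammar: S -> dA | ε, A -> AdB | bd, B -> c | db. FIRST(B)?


Per alternative of B: FIRST(c) = {c}; FIRST(db) = {d}
FIRST(B) = {c, d}


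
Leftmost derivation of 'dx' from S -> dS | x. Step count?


Derivation: S => dS => dx
Steps: 2


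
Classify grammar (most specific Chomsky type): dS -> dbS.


LHS has context (more than one symbol) and |LHS| ≤ |RHS|
Classification: Type 1 (Context-Sensitive)


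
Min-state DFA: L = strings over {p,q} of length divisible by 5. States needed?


Track length mod 5: states 0..4, accept at 0
Minimal DFA: 5 states


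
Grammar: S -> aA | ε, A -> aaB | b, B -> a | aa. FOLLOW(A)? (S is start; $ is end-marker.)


$ ∈ FOLLOW(S). For each A -> αBβ: add FIRST(β)\{ε} to FOLLOW(B); if β nullable, add FOLLOW(A).
FOLLOW(A) = {$}


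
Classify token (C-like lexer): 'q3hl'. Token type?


Pattern: letter/underscore followed by alphanumerics, not a keyword
Type: IDENTIFIER


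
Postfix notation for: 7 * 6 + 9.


Left to right (same or higher precedence on left)
Postfix: 7 6 * 9 +


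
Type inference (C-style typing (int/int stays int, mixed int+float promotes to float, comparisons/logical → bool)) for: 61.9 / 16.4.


Operand types: float / float
Rule: mixed int/float promotes to float; int/int stays int
Result type: float


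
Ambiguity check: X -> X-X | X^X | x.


'x-x^x' has two parse trees (no precedence encoded between - and ^)
Ambiguous


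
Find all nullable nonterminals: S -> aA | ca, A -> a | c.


A nonterminal is nullable iff some alternative derives ε (directly, or every symbol in it is nullable)
Nullable: {}


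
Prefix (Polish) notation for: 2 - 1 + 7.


left-to-right (same/higher precedence on left): tree is (+ (- 2 1) 7)
Prefix: + - 2 1 7


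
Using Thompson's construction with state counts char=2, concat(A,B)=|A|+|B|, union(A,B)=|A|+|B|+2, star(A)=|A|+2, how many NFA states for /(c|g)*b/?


Syntax tree has 3 char leaf(s), 1 union(s), 1 star(s)
chars contribute 3×2 = 6; each union adds +2; each star adds +2
Total: 6 + 2 + 2 = 10 states


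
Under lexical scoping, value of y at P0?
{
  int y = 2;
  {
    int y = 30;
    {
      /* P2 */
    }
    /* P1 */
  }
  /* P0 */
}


y declared in the same block as P0
y = 2


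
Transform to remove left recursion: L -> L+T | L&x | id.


Left-recursive alternatives: L+T, L&x; non-recursive: id
Introduce L': L -> idL', L' -> +TL' | &xL' | ε


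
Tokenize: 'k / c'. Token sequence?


Scan left to right, longest-match per lexeme
Tokens: ID(k), OP(/), ID(c)


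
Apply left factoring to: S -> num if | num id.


Common prefix: 'num'
Factored: S -> num S', S' -> if | id


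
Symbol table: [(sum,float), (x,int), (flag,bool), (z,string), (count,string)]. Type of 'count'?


Lookup 'count' → type string


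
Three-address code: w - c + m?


Break into single-operator statements:
t1 = w - c
t2 = t1 + m


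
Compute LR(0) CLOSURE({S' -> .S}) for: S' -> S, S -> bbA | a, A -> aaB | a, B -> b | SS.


Start: S' -> .S
For each item with dot before a nonterminal B, add B -> .γ for every B-production
Closure: [S' -> .S, S -> .bbA, S -> .a]


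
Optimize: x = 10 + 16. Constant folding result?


10 + 16 = 26 at compile time
Optimized: x = 26


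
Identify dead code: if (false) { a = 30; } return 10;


condition is constant false, so the whole block is unreachable
Dead: 'if (false) { a = 30; }'


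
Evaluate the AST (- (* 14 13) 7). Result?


Evaluate inner: (* 14 13) = 182
Evaluate root: (- 182 7) = 175
Result: 175


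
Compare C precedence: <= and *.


'*' is multiplicative (level 10); '<=' is relational (level 7)
Higher level binds tighter
'*' has higher precedence than '<='


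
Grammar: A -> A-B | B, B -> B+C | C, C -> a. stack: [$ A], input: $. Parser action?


start symbol A on stack, input exhausted
Action: accept


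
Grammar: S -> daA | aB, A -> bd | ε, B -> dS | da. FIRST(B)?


Per alternative of B: FIRST(dS) = {d}; FIRST(da) = {d}
FIRST(B) = {d}


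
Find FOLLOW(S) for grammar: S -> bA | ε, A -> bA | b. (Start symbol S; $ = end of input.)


$ ∈ FOLLOW(S). For each A -> αBβ: add FIRST(β)\{ε} to FOLLOW(B); if β nullable, add FOLLOW(A).
FOLLOW(S) = {$}


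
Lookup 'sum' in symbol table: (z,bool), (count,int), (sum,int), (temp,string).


Lookup 'sum' → type int


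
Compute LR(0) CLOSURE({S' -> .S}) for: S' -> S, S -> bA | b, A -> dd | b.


Start: S' -> .S
For each item with dot before a nonterminal B, add B -> .γ for every B-production
Closure: [S' -> .S, S -> .bA, S -> .b]


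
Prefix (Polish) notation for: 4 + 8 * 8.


'*' binds tighter: tree is (+ 4 (* 8 8))
Prefix: + 4 * 8 8


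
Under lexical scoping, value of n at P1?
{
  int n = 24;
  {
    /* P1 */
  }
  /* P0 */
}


P1's block does not declare n; resolves to the enclosing declaration at depth 0
n = 24


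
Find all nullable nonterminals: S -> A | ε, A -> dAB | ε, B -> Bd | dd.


A nonterminal is nullable iff some alternative derives ε (directly, or every symbol in it is nullable)
Nullable: {A, S}


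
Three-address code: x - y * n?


Break into single-operator statements:
t1 = y * n
t2 = x - t1


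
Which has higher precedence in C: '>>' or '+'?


'+' is additive (level 9); '>>' is shift (level 8)
Higher level binds tighter
'+' has higher precedence than '>>'


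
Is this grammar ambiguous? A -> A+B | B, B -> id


precedence layered via separate nonterminal B: deterministic
Unambiguous


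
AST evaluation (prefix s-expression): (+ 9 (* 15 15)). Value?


Evaluate inner: (* 15 15) = 225
Evaluate root: (+ 9 225) = 234
Result: 234


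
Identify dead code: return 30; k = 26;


statement follows a return and is unreachable
Dead: 'k = 26'


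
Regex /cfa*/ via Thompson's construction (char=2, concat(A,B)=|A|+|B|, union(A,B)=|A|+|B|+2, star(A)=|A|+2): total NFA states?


Syntax tree has 3 char leaf(s), 0 union(s), 1 star(s)
chars contribute 3×2 = 6; each union adds +2; each star adds +2
Total: 6 + 0 + 2 = 8 states


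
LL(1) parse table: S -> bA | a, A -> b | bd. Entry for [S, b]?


For [S, b]: 'b' ∈ FIRST(bA)
Entry: S -> bA


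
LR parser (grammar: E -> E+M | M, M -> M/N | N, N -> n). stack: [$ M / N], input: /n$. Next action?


handle 'M/N' on top
Action: reduce (M -> M/N)


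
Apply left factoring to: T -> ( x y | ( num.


Common prefix: '('
Factored: T -> ( T', T' -> x y | num


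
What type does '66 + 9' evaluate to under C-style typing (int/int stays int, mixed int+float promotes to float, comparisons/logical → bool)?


Operand types: int + int
Rule: mixed int/float promotes to float; int/int stays int
Result type: int


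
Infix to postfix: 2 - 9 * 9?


* has higher precedence, evaluate 9*9 first
Postfix: 2 9 9 * -


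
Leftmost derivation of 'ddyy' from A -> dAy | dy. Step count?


Derivation: A => dAy => ddyy
Steps: 2


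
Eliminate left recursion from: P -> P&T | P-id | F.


Left-recursive alternatives: P&T, P-id; non-recursive: F
Introduce P': P -> FP', P' -> &TP' | -idP' | ε


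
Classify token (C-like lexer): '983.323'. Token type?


Pattern: digits with a decimal point
Type: FLOAT_LITERAL


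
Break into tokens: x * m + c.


Scan left to right, longest-match per lexeme
Tokens: ID(x), OP(*), ID(m), OP(+), ID(c)


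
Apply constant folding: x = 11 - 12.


11 - 12 = -1 at compile time
Optimized: x = -1


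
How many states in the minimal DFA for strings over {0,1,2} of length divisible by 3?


Track length mod 3: states 0..2, accept at 0
Minimal DFA: 3 states


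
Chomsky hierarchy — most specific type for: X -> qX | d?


Right-linear: every RHS is a terminal or a terminal followed by one nonterminal
Classification: Type 3 (Regular)


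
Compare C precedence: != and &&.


'!=' is equality (level 6); '&&' is logical AND (level 2)
Higher level binds tighter
'!=' has higher precedence than '&&'


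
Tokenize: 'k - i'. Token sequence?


Scan left to right, longest-match per lexeme
Tokens: ID(k), OP(-), ID(i)


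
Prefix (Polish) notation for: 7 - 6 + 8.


left-to-right (same/higher precedence on left): tree is (+ (- 7 6) 8)
Prefix: + - 7 6 8


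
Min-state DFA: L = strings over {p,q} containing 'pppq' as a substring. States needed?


KMP-style automaton: 4 progress states + 1 absorbing accept = 5
Minimal DFA: 5 states


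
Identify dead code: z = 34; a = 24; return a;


z is assigned but never read
Dead: 'z = 34'


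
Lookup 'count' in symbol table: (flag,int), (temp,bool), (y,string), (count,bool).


Lookup 'count' → type bool


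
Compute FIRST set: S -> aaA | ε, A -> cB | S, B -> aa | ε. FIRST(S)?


Per alternative of S: FIRST(aaA) = {a}; FIRST(ε) = {ε}
FIRST(S) = {a, ε}


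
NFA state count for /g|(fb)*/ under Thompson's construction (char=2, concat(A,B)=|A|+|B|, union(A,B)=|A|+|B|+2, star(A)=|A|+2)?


Syntax tree has 3 char leaf(s), 1 union(s), 1 star(s)
chars contribute 3×2 = 6; each union adds +2; each star adds +2
Total: 6 + 2 + 2 = 10 states


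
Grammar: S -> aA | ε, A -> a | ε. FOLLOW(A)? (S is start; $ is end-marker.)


$ ∈ FOLLOW(S). For each A -> αBβ: add FIRST(β)\{ε} to FOLLOW(B); if β nullable, add FOLLOW(A).
FOLLOW(A) = {$}


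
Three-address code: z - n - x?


Break into single-operator statements:
t1 = z - n
t2 = t1 - x


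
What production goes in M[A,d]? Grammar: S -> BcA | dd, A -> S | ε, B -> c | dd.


For [A, d]: 'd' ∈ FIRST(S)
Entry: A -> S


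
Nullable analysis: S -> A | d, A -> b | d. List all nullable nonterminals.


A nonterminal is nullable iff some alternative derives ε (directly, or every symbol in it is nullable)
Nullable: {}


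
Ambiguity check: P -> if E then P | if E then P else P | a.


dangling else: 'if E then if E then a else a' parses two ways
Ambiguous


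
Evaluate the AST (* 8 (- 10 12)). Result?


Evaluate inner: (- 10 12) = -2
Evaluate root: (* 8 -2) = -16
Result: -16


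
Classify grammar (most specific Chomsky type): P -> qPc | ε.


Single nonterminal LHS, but q^n c^n is not regular
Classification: Type 2 (Context-Free)


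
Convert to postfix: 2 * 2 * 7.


Left to right (same or higher precedence on left)
Postfix: 2 2 * 7 *


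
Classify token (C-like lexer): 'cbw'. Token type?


Pattern: letter/underscore followed by alphanumerics, not a keyword
Type: IDENTIFIER


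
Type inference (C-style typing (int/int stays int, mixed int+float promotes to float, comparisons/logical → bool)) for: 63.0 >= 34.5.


Operand types: float >= float
Rule: comparison yields bool
Result type: bool


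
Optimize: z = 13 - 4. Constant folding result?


13 - 4 = 9 at compile time
Optimized: z = 9


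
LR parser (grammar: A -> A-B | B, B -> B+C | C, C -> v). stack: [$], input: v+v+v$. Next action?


no handle on stack; shift 'v'
Action: shift


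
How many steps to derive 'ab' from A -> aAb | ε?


Derivation: A => aAb => ab
Steps: 2


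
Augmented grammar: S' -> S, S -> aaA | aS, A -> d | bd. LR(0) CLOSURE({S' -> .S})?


Start: S' -> .S
For each item with dot before a nonterminal B, add B -> .γ for every B-production
Closure: [S' -> .S, S -> .aaA, S -> .aS]


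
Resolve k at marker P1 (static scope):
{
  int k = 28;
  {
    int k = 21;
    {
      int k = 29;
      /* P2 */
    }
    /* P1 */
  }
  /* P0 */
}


k declared in the same block as P1
k = 21


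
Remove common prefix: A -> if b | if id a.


Common prefix: 'if'
Factored: A -> if A', A' -> b | id a


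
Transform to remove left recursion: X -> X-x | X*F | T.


Left-recursive alternatives: X-x, X*F; non-recursive: T
Introduce X': X -> TX', X' -> -xX' | *FX' | ε


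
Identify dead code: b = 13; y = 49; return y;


b is assigned but never read
Dead: 'b = 13'


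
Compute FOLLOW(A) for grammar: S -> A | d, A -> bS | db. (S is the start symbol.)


$ ∈ FOLLOW(S). For each A -> αBβ: add FIRST(β)\{ε} to FOLLOW(B); if β nullable, add FOLLOW(A).
FOLLOW(A) = {$}


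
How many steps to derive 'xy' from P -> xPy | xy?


Derivation: P => xy
Steps: 1


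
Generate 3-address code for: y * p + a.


Break into single-operator statements:
t1 = y * p
t2 = t1 + a


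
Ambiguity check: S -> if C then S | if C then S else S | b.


dangling else: 'if C then if C then b else b' parses two ways
Ambiguous


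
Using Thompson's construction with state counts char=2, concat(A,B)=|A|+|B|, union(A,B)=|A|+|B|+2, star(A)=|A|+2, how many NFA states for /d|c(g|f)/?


Syntax tree has 4 char leaf(s), 2 union(s), 0 star(s)
chars contribute 4×2 = 8; each union adds +2; each star adds +2
Total: 8 + 4 + 0 = 12 states


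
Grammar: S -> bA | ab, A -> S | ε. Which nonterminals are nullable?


A nonterminal is nullable iff some alternative derives ε (directly, or every symbol in it is nullable)
Nullable: {A}


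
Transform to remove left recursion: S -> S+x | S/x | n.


Left-recursive alternatives: S+x, S/x; non-recursive: n
Introduce S': S -> nS', S' -> +xS' | /xS' | ε


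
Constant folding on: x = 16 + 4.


16 + 4 = 20 at compile time
Optimized: x = 20


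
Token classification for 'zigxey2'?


Pattern: letter/underscore followed by alphanumerics, not a keyword
Type: IDENTIFIER


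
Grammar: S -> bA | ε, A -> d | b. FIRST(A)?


Per alternative of A: FIRST(d) = {d}; FIRST(b) = {b}
FIRST(A) = {b, d}


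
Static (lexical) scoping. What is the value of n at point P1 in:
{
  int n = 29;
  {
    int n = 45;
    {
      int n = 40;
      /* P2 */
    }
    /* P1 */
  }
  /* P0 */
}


n declared in the same block as P1
n = 45


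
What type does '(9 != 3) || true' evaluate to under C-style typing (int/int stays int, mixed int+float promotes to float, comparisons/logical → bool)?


Operand types: bool || bool
Rule: logical operators take bool operands and yield bool
Result type: bool


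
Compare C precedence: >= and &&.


'>=' is relational (level 7); '&&' is logical AND (level 2)
Higher level binds tighter
'>=' has higher precedence than '&&'


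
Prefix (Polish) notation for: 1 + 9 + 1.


left-to-right (same/higher precedence on left): tree is (+ (+ 1 9) 1)
Prefix: + + 1 9 1


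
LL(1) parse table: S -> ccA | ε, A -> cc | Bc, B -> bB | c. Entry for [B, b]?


For [B, b]: 'b' ∈ FIRST(bB)
Entry: B -> bB


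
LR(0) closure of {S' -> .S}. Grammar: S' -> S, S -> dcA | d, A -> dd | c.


Start: S' -> .S
For each item with dot before a nonterminal B, add B -> .γ for every B-production
Closure: [S' -> .S, S -> .dcA, S -> .d]


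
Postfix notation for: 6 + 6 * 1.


* has higher precedence, evaluate 6*1 first
Postfix: 6 6 1 * +


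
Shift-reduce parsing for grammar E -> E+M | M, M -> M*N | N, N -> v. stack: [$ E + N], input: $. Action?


'N' (not preceded by M*) is the handle for M -> N
Action: reduce (M -> N)


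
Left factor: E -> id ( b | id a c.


Common prefix: 'id'
Factored: E -> id E', E' -> ( b | a c


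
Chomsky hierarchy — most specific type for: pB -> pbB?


LHS has context (more than one symbol) and |LHS| ≤ |RHS|
Classification: Type 1 (Context-Sensitive)


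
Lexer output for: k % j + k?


Scan left to right, longest-match per lexeme
Tokens: ID(k), OP(%), ID(j), OP(+), ID(k)


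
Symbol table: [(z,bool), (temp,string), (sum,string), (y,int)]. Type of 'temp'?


Lookup 'temp' → type string


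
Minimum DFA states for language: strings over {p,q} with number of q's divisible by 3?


Track (count of q) mod 3: states 0..2, accept at 0
Minimal DFA: 3 states


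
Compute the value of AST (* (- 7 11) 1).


Evaluate inner: (- 7 11) = -4
Evaluate root: (* -4 1) = -4
Result: -4


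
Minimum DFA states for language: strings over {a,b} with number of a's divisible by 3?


Track (count of a) mod 3: states 0..2, accept at 0
Minimal DFA: 3 states


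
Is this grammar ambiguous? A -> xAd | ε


balanced x^n…d^n: each string has a unique parse
Unambiguous


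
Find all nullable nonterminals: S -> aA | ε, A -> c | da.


A nonterminal is nullable iff some alternative derives ε (directly, or every symbol in it is nullable)
Nullable: {S}


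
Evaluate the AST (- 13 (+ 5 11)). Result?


Evaluate inner: (+ 5 11) = 16
Evaluate root: (- 13 16) = -3
Result: -3


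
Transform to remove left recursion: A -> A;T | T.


Left-recursive alternatives: A;T; non-recursive: T
Introduce A': A -> TA', A' -> ;TA' | ε


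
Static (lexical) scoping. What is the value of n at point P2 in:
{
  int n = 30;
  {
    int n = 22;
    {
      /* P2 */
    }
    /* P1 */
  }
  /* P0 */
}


P2's block does not declare n; resolves to the enclosing declaration at depth 1
n = 22


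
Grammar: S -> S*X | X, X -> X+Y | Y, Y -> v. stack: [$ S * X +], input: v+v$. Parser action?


no handle; shift 'v'
Action: shift


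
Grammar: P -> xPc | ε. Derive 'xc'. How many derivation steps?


Derivation: P => xPc => xc
Steps: 2


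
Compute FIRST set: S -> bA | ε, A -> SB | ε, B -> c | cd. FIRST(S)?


Per alternative of S: FIRST(bA) = {b}; FIRST(ε) = {ε}
FIRST(S) = {b, ε}


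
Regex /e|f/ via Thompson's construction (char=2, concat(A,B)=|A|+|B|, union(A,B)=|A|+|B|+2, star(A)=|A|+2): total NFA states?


Syntax tree has 2 char leaf(s), 1 union(s), 0 star(s)
chars contribute 2×2 = 4; each union adds +2; each star adds +2
Total: 4 + 2 + 0 = 6 states


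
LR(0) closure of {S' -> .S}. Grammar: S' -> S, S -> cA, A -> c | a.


Start: S' -> .S
For each item with dot before a nonterminal B, add B -> .γ for every B-production
Closure: [S' -> .S, S -> .cA]


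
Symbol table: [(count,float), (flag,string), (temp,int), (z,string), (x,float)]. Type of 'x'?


Lookup 'x' → type float


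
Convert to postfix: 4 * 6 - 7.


Left to right (same or higher precedence on left)
Postfix: 4 6 * 7 -


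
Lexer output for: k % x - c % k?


Scan left to right, longest-match per lexeme
Tokens: ID(k), OP(%), ID(x), OP(-), ID(c), OP(%), ID(k)


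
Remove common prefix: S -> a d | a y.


Common prefix: 'a'
Factored: S -> a S', S' -> d | y


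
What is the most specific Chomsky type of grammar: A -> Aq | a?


Left-linear: every RHS is a terminal or one nonterminal followed by a terminal
Classification: Type 3 (Regular)


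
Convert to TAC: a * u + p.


Break into single-operator statements:
t1 = a * u
t2 = t1 + p


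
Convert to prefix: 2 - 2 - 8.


left-to-right (same/higher precedence on left): tree is (- (- 2 2) 8)
Prefix: - - 2 2 8


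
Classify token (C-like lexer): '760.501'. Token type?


Pattern: digits with a decimal point
Type: FLOAT_LITERAL


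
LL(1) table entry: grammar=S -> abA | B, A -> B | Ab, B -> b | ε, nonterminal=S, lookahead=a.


For [S, a]: 'a' ∈ FIRST(abA)
Entry: S -> abA


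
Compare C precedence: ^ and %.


'%' is multiplicative (level 10); '^' is bitwise XOR (level 4)
Higher level binds tighter
'%' has higher precedence than '^'


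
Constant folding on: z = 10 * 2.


10 * 2 = 20 at compile time
Optimized: z = 20


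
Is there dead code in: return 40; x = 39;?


statement follows a return and is unreachable
Dead: 'x = 39'


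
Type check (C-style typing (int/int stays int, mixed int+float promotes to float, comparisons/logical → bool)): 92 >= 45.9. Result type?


Operand types: int >= float
Rule: comparison yields bool
Result type: bool


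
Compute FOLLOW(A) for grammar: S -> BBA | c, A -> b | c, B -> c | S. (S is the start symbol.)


$ ∈ FOLLOW(S). For each A -> αBβ: add FIRST(β)\{ε} to FOLLOW(B); if β nullable, add FOLLOW(A).
FOLLOW(A) = {$, b, c}


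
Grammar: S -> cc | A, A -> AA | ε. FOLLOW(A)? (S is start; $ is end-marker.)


$ ∈ FOLLOW(S). For each A -> αBβ: add FIRST(β)\{ε} to FOLLOW(B); if β nullable, add FOLLOW(A).
FOLLOW(A) = {$}


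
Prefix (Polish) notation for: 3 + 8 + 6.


left-to-right (same/higher precedence on left): tree is (+ (+ 3 8) 6)
Prefix: + + 3 8 6


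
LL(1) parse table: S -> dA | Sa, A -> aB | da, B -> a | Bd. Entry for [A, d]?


For [A, d]: 'd' ∈ FIRST(da)
Entry: A -> da


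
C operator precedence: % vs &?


'%' is multiplicative (level 10); '&' is bitwise AND (level 5)
Higher level binds tighter
'%' has higher precedence than '&'


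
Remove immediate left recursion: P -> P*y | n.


Left-recursive alternatives: P*y; non-recursive: n
Introduce P': P -> nP', P' -> *yP' | ε


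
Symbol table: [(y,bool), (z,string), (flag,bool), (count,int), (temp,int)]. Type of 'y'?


Lookup 'y' → type bool


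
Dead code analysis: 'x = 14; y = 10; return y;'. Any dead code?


x is assigned but never read
Dead: 'x = 14'


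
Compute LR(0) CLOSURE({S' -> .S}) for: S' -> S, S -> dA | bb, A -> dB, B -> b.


Start: S' -> .S
For each item with dot before a nonterminal B, add B -> .γ for every B-production
Closure: [S' -> .S, S -> .dA, S -> .bb]


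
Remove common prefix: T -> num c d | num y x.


Common prefix: 'num'
Factored: T -> num T', T' -> c d | y x


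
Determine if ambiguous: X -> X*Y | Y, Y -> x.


precedence layered via separate nonterminal Y: deterministic
Unambiguous


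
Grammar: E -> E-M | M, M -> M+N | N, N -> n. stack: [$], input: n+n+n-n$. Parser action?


no handle on stack; shift 'n'
Action: shift


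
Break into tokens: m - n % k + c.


Scan left to right, longest-match per lexeme
Tokens: ID(m), OP(-), ID(n), OP(%), ID(k), OP(+), ID(c)


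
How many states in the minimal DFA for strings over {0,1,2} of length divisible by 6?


Track length mod 6: states 0..5, accept at 0
Minimal DFA: 6 states


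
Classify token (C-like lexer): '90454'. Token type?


Pattern: digits only
Type: INTEGER_LITERAL


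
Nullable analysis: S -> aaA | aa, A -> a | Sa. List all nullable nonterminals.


A nonterminal is nullable iff some alternative derives ε (directly, or every symbol in it is nullable)
Nullable: {}


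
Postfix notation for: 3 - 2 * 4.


* has higher precedence, evaluate 2*4 first
Postfix: 3 2 4 * -


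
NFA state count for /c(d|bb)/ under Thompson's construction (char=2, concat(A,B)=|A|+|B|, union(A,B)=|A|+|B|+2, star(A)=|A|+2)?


Syntax tree has 4 char leaf(s), 1 union(s), 0 star(s)
chars contribute 4×2 = 8; each union adds +2; each star adds +2
Total: 8 + 2 + 0 = 10 states


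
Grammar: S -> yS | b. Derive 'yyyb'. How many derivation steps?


Derivation: S => yS => yyS => yyyS => yyyb
Steps: 4


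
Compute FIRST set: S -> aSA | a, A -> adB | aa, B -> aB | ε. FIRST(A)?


Per alternative of A: FIRST(adB) = {a}; FIRST(aa) = {a}
FIRST(A) = {a}


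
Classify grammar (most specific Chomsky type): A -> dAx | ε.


Single nonterminal LHS, but d^n x^n is not regular
Classification: Type 2 (Context-Free)


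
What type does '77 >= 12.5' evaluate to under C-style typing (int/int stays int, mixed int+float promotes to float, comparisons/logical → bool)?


Operand types: int >= float
Rule: comparison yields bool
Result type: bool


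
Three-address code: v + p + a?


Break into single-operator statements:
t1 = v + p
t2 = t1 + a


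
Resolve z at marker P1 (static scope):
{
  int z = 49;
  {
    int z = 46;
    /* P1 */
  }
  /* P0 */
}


z declared in the same block as P1
z = 46


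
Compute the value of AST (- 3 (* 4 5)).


Evaluate inner: (* 4 5) = 20
Evaluate root: (- 3 20) = -17
Result: -17


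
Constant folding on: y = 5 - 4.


5 - 4 = 1 at compile time
Optimized: y = 1


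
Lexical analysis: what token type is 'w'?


Pattern: letter/underscore followed by alphanumerics, not a keyword
Type: IDENTIFIER


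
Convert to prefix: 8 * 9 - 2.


left-to-right (same/higher precedence on left): tree is (- (* 8 9) 2)
Prefix: - * 8 9 2


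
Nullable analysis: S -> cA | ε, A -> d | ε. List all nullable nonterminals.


A nonterminal is nullable iff some alternative derives ε (directly, or every symbol in it is nullable)
Nullable: {A, S}


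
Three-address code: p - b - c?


Break into single-operator statements:
t1 = p - b
t2 = t1 - c


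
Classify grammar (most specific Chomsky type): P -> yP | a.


Right-linear: every RHS is a terminal or a terminal followed by one nonterminal
Classification: Type 3 (Regular)


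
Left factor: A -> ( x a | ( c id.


Common prefix: '('
Factored: A -> ( A', A' -> x a | c id


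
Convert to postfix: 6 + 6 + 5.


Left to right (same or higher precedence on left)
Postfix: 6 6 + 5 +


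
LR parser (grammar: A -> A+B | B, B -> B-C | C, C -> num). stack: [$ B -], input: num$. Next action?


no handle; shift 'num'
Action: shift


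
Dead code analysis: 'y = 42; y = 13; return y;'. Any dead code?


first assignment to y is overwritten before any read
Dead: 'y = 42'
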